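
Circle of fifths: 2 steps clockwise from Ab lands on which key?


Solution.
Each clockwise step on the circle of fifths moves up a perfect 5th
From Ab: Ab → Eb → Bb
= Bb


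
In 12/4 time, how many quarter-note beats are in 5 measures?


Step by step:
Time signature 12/4: the bottom number 4 means the quarter note gets one count
The top number 12 means 12 quarter-note beats per measure
Total = 12 × 5 measures
= 60 quarter-note beats


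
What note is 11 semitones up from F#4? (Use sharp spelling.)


F#4: chromatic position 6 in octave 4 → absolute = 4×12 + 6 = 54
Transpose up 11: 54 + 11 = 65
65 = 5×12 + 5 → F in octave 5
Result = F5


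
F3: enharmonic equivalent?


Let's work it out.
Enharmonic notes sound the same pitch but are spelled with different letter names
F and E# name the same pitch class
= E#3


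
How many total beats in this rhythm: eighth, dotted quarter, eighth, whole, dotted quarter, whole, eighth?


Solution.
Beat values:
  eighth = 0.5 beats
  dotted quarter = 1.5 beats
  eighth = 0.5 beats
  whole = 4 beats
  dotted quarter = 1.5 beats
  whole = 4 beats
  eighth = 0.5 beats
Sum = 0.5 + 1.5 + 0.5 + 4 + 1.5 + 4 + 0.5
= 12.5 beats


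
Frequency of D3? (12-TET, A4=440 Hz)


f = 440 × 2^(n/12) where n = semitones from A4
D3: -19 semitones from A4
f = 440 × 2^(-19/12)
f = 146.83 Hz


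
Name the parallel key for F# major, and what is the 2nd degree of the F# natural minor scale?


Let's work it out.
Parallel keys share the same tonic but differ in mode
F# major → parallel is F# minor
F# natural minor scale: F# G# A B C# D E
= F# minor; 2nd degree = G#


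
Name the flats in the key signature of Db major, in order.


Step by step:
Flat major keys: C(0), F(1), Bb(2), Eb(3), Ab(4), Db(5), Gb(6), Cb(7)
Db major has 5 flats
Order of flats: Bb Eb Ab Db Gb Cb Fb → first 5: Bb, Eb, Ab, Db, Gb
= Bb, Eb, Ab, Db, Gb


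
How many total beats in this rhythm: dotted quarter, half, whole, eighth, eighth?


Step by step:
Beat values:
  dotted quarter = 1.5 beats
  half = 2 beats
  whole = 4 beats
  eighth = 0.5 beats
  eighth = 0.5 beats
Sum = 1.5 + 2 + 4 + 0.5 + 0.5
= 8.5 beats


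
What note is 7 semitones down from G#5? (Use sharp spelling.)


Reasoning:
G#5: chromatic position 8 in octave 5 → absolute = 5×12 + 8 = 68
Transpose down 7: 68 - 7 = 61
61 = 5×12 + 1 → C# in octave 5
Result = C#5


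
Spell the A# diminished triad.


Working:
Diminished triad = root + minor 3rd (3 semitones) + diminished 5th (6 semitones)
A triad on A# stacks thirds, so the chord tones use letter names A-C-E
Root: A#
Minor 3rd above A#: C#
Diminished 5th above A#: E
Chord = A# C# E


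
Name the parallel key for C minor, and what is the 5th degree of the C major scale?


Solution.
Parallel keys share the same tonic but differ in mode
C minor → parallel is C major
C major scale: C D E F G A B
= C major; 5th degree = G


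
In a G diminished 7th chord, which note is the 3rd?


Step by step:
Diminished 7th chord = root + minor 3rd + diminished 5th + diminished 7th
Seventh chords stack in thirds, so the letter names are G-B-D-F
Root: G
Minor 3rd above G: Bb
Diminished 5th above G: Db
Diminished 7th above G: Fb
The 3rd = Bb


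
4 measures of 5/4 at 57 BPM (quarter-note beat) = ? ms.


Solution.
Quarter-note beat duration = 60000 / 57 ms
Beats per measure (5/4) = 5
One measure = 5 × 60000 / 57 = 300000 / 57 ms
4 measures = 4 × 300000 / 57 = 1200000 / 57
= 21052.6 ms


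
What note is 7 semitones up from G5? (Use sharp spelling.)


Let's work it out.
G5: chromatic position 7 in octave 5 → absolute = 5×12 + 7 = 67
Transpose up 7: 67 + 7 = 74
74 = 6×12 + 2 → D in octave 6
Result = D6


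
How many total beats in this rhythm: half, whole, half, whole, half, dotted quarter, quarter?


Beat values:
  half = 2 beats
  whole = 4 beats
  half = 2 beats
  whole = 4 beats
  half = 2 beats
  dotted quarter = 1.5 beats
  quarter = 1 beat
Sum = 2 + 4 + 2 + 4 + 2 + 1.5 + 1
= 16.5 beats


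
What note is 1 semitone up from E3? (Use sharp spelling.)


Let's work it out.
E3: chromatic position 4 in octave 3 → absolute = 3×12 + 4 = 40
Transpose up 1: 40 + 1 = 41
41 = 3×12 + 5 → F in octave 3
Result = F3


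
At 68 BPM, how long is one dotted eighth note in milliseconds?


Let's work it out.
One quarter-note beat = 60000 / BPM = 60000 / 68 ms
Dotted eighth note = 3/4 × quarter note
Duration = 3/4 × 60000 / 68 = 45000 / 68
= 661.8 ms


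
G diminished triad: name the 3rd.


Solution.
Diminished triad = root + minor 3rd (3 semitones) + diminished 5th (6 semitones)
A triad on G stacks thirds, so the chord tones use letter names G-B-D
Root: G
Minor 3rd above G: Bb
Diminished 5th above G: Db
The 3rd = Bb


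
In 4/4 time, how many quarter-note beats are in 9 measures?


Reasoning:
Time signature 4/4: the bottom number 4 means the quarter note gets one count
The top number 4 means 4 quarter-note beats per measure
Total = 4 × 9 measures
= 36 quarter-note beats


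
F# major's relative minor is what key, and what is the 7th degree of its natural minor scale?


Solution.
The relative minor shares the major's key signature and starts on its 6th degree
6th degree = a major 6th above the tonic; a major 6th above F# is D#
→ relative minor of F# major is D# minor
D# natural minor scale: D# E# F# G# A# B C#
= D# minor; 7th degree = C#


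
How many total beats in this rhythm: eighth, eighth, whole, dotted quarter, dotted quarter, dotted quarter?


Let's work it out.
Beat values:
  eighth = 0.5 beats
  eighth = 0.5 beats
  whole = 4 beats
  dotted quarter = 1.5 beats
  dotted quarter = 1.5 beats
  dotted quarter = 1.5 beats
Sum = 0.5 + 0.5 + 4 + 1.5 + 1.5 + 1.5
= 9.5 beats


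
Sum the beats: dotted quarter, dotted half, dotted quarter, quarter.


Reasoning:
Beat values:
  dotted quarter = 1.5 beats
  dotted half = 3 beats
  dotted quarter = 1.5 beats
  quarter = 1 beat
Sum = 1.5 + 3 + 1.5 + 1
= 7 beats


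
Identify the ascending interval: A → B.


Reasoning:
Letter names: A → B spans 2 letter names → a 2nd
Semitones: A → B = 2 half-steps
A 2nd of 2 semitones is a major 2nd
= major 2nd


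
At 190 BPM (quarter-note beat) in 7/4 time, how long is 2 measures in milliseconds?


Solution.
Quarter-note beat duration = 60000 / 190 ms
Beats per measure (7/4) = 7
One measure = 7 × 60000 / 190 = 420000 / 190 ms
2 measures = 2 × 420000 / 190 = 840000 / 190
= 4421.1 ms


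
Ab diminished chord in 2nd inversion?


Solution.
Root position: Ab Cb Ebb
2nd inversion: move root and 3rd up an octave
Bass note: Ebb
Notes (bottom to top) = Ebb Ab Cb


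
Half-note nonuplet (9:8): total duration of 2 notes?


Nonuplet: 9 notes occupy the space of 8 half notes
Space = 8 × 2 = 16 beats
Each nonuplet note = 16 / 9 = 16/9 beats
2 notes = 2 × 16/9 = 32/9
= 32/9 beats


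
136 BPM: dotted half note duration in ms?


Solution.
One quarter-note beat = 60000 / BPM = 60000 / 136 ms
Dotted half note = 3 × quarter note
Duration = 3 × 60000 / 136 = 180000 / 136
= 1323.5 ms


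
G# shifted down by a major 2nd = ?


Step by step:
major 2nd: 2 letter names, 2 semitones
Letter: G - 1 → F
Pitch: G# - 2 semitones, spelled as an F → F#
= F#


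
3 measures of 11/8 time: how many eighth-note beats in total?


Solution.
Time signature 11/8: the bottom number 8 means the eighth note gets one count
The top number 11 means 11 eighth-note beats per measure
Total = 11 × 3 measures
= 33 eighth-note beats


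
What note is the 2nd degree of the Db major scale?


Let's work it out.
Major scale pattern: W-W-H-W-W-W-H (2-2-1-2-2-2-1 semitones)
Starting from Db:
  Db + 2 semitones → Eb
  Eb + 2 semitones → F
  F + 1 semitone → Gb
  Gb + 2 semitones → Ab
  Ab + 2 semitones → Bb
  Bb + 2 semitones → C
  C + 1 semitone → Db
Scale: Db Eb F Gb Ab Bb C
Degree 2 = Eb


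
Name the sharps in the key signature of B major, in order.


Let's work it out.
Sharp major keys follow the circle of fifths: C(0), G(1), D(2), A(3), E(4), B(5), F#(6), C#(7)
B major has 5 sharps
Order of sharps: F# C# G# D# A# E# B# → first 5: F#, C#, G#, D#, A#
= F#, C#, G#, D#, A#


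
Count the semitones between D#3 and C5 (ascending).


Reasoning:
Absolute semitone position = octave×12 + chromatic position
D#3: 3×12 + 3 = 39
C5: 5×12 + 0 = 60
Difference = 60 - 39 = 21
= 21 semitones


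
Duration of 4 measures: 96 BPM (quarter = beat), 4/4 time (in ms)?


Step by step:
Quarter-note beat duration = 60000 / 96 ms
Beats per measure (4/4) = 4
One measure = 4 × 60000 / 96 = 240000 / 96 ms
4 measures = 4 × 240000 / 96 = 960000 / 96
= 10000.0 ms


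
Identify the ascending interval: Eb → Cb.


Reasoning:
Letter names: E → C spans 6 letter names → a 6th
Semitones: Eb → Cb = 8 half-steps
A 6th of 8 semitones is a minor 6th
= minor 6th


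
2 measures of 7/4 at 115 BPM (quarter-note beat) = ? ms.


Solution.
Quarter-note beat duration = 60000 / 115 ms
Beats per measure (7/4) = 7
One measure = 7 × 60000 / 115 = 420000 / 115 ms
2 measures = 2 × 420000 / 115 = 840000 / 115
= 7304.3 ms


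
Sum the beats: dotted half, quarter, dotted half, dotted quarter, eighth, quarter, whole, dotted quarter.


Beat values:
  dotted half = 3 beats
  quarter = 1 beat
  dotted half = 3 beats
  dotted quarter = 1.5 beats
  eighth = 0.5 beats
  quarter = 1 beat
  whole = 4 beats
  dotted quarter = 1.5 beats
Sum = 3 + 1 + 3 + 1.5 + 0.5 + 1 + 4 + 1.5
= 15.5 beats


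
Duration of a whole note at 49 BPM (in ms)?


Working:
One quarter-note beat = 60000 / BPM = 60000 / 49 ms
Whole note = 4 × quarter note
Duration = 4 × 60000 / 49 = 240000 / 49
= 4898.0 ms


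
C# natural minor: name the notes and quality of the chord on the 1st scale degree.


Step by step:
C# natural minor scale: C# D# E F# G# A B
Diatonic triad on degree 1 stacks scale notes 1, 3, 5: C# E G#
C#→E = 3 semitones; C#→G# = 7 semitones → minor triad
= C# E G# (minor)


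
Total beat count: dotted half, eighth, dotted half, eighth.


Working:
Beat values:
  dotted half = 3 beats
  eighth = 0.5 beats
  dotted half = 3 beats
  eighth = 0.5 beats
Sum = 3 + 0.5 + 3 + 0.5
= 7 beats


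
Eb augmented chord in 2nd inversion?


Reasoning:
Root position: Eb G B
2nd inversion: move root and 3rd up an octave
Bass note: B
Notes (bottom to top) = B Eb G


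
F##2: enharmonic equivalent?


Reasoning:
Enharmonic notes sound the same pitch but are spelled with different letter names
F## and G name the same pitch class
= G2


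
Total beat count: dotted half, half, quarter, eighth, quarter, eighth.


Beat values:
  dotted half = 3 beats
  half = 2 beats
  quarter = 1 beat
  eighth = 0.5 beats
  quarter = 1 beat
  eighth = 0.5 beats
Sum = 3 + 2 + 1 + 0.5 + 1 + 0.5
= 8 beats


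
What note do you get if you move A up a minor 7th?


Solution.
minor 7th: 7 letter names, 10 semitones
Letter: A + 6 → G
Pitch: A + 10 semitones, spelled as a G → G
= G


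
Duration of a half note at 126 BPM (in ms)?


Solution.
One quarter-note beat = 60000 / BPM = 60000 / 126 ms
Half note = 2 × quarter note
Duration = 2 × 60000 / 126 = 120000 / 126
= 952.4 ms


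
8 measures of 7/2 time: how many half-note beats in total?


Time signature 7/2: the bottom number 2 means the half note gets one count
The top number 7 means 7 half-note beats per measure
Total = 7 × 8 measures
= 56 half-note beats


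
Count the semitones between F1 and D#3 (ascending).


Absolute semitone position = octave×12 + chromatic position
F1: 1×12 + 5 = 17
D#3: 3×12 + 3 = 39
Difference = 39 - 17 = 22
= 22 semitones


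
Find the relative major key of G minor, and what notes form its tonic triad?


The relative major shares the key signature and is a minor 3rd above the minor tonic
A minor 3rd above G is Bb
→ relative major of G minor is Bb major
Tonic triad of Bb major = root + major 3rd + perfect 5th = Bb D F
= Bb major; triad = Bb D F


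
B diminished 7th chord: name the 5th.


Solution.
Diminished 7th chord = root + minor 3rd + diminished 5th + diminished 7th
Seventh chords stack in thirds, so the letter names are B-D-F-A
Root: B
Minor 3rd above B: D
Diminished 5th above B: F
Diminished 7th above B: Ab
The 5th = F


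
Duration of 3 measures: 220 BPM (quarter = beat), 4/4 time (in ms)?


Reasoning:
Quarter-note beat duration = 60000 / 220 ms
Beats per measure (4/4) = 4
One measure = 4 × 60000 / 220 = 240000 / 220 ms
3 measures = 3 × 240000 / 220 = 720000 / 220
= 3272.7 ms


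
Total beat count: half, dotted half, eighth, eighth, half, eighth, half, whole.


Step by step:
Beat values:
  half = 2 beats
  dotted half = 3 beats
  eighth = 0.5 beats
  eighth = 0.5 beats
  half = 2 beats
  eighth = 0.5 beats
  half = 2 beats
  whole = 4 beats
Sum = 2 + 3 + 0.5 + 0.5 + 2 + 0.5 + 2 + 4
= 14.5 beats


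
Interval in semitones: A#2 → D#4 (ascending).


Working:
Absolute semitone position = octave×12 + chromatic position
A#2: 2×12 + 10 = 34
D#4: 4×12 + 3 = 51
Difference = 51 - 34 = 17
= 17 semitones


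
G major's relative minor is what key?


Reasoning:
The relative minor shares the major's key signature and starts on its 6th degree
6th degree = a major 6th above the tonic; a major 6th above G is E
→ relative minor of G major is E minor
= E minor


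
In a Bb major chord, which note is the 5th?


Major triad = root + major 3rd (4 semitones) + perfect 5th (7 semitones)
A triad on Bb stacks thirds, so the chord tones use letter names B-D-F
Root: Bb
Major 3rd above Bb: D
Perfect 5th above Bb: F
The 5th = F


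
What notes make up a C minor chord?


Minor triad = root + minor 3rd (3 semitones) + perfect 5th (7 semitones)
A triad on C stacks thirds, so the chord tones use letter names C-E-G
Root: C
Minor 3rd above C: Eb
Perfect 5th above C: G
Chord = C Eb G


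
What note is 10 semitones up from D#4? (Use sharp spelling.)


Let's work it out.
D#4: chromatic position 3 in octave 4 → absolute = 4×12 + 3 = 51
Transpose up 10: 51 + 10 = 61
61 = 5×12 + 1 → C# in octave 5
Result = C#5


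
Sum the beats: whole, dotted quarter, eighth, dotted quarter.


Beat values:
  whole = 4 beats
  dotted quarter = 1.5 beats
  eighth = 0.5 beats
  dotted quarter = 1.5 beats
Sum = 4 + 1.5 + 0.5 + 1.5
= 7.5 beats


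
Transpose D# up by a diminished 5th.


Working:
diminished 5th: 5 letter names, 6 semitones
Letter: D + 4 → A
Pitch: D# + 6 semitones, spelled as an A → A
= A


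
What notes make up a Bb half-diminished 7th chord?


Reasoning:
Half-diminished 7th chord = root + minor 3rd + diminished 5th + minor 7th
Seventh chords stack in thirds, so the letter names are B-D-F-A
Root: Bb
Minor 3rd above Bb: Db
Diminished 5th above Bb: Fb
Minor 7th above Bb: Ab
Chord = Bb Db Fb Ab


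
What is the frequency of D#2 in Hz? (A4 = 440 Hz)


Let's work it out.
f = 440 × 2^(n/12) where n = semitones from A4
D#2: -30 semitones from A4
f = 440 × 2^(-30/12)
f = 77.78 Hz


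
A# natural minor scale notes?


Step by step:
Natural minor scale pattern: W-H-W-W-H-W-W (2-1-2-2-1-2-2 semitones)
Starting from A#:
  A# + 2 semitones → B#
  B# + 1 semitone → C#
  C# + 2 semitones → D#
  D# + 2 semitones → E#
  E# + 1 semitone → F#
  F# + 2 semitones → G#
  G# + 2 semitones → A#
Scale = A# B# C# D# E# F# G#


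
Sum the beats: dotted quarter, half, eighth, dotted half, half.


Reasoning:
Beat values:
  dotted quarter = 1.5 beats
  half = 2 beats
  eighth = 0.5 beats
  dotted half = 3 beats
  half = 2 beats
Sum = 1.5 + 2 + 0.5 + 3 + 2
= 9 beats


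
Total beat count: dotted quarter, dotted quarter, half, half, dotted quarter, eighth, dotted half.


Reasoning:
Beat values:
  dotted quarter = 1.5 beats
  dotted quarter = 1.5 beats
  half = 2 beats
  half = 2 beats
  dotted quarter = 1.5 beats
  eighth = 0.5 beats
  dotted half = 3 beats
Sum = 1.5 + 1.5 + 2 + 2 + 1.5 + 0.5 + 3
= 12 beats


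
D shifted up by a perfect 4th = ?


Working:
perfect 4th: 4 letter names, 5 semitones
Letter: D + 3 → G
Pitch: D + 5 semitones, spelled as a G → G
= G


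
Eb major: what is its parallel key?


Step by step:
Parallel keys share the same tonic but differ in mode
Eb major → parallel is Eb minor
= Eb minor


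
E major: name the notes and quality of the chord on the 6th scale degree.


Reasoning:
E major scale: E F# G# A B C# D#
Diatonic triad on degree 6 stacks scale notes 6, 1, 3: C# E G#
C#→E = 3 semitones; C#→G# = 7 semitones → minor triad
= C# E G# (minor)


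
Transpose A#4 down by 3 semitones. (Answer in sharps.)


Reasoning:
A#4: chromatic position 10 in octave 4 → absolute = 4×12 + 10 = 58
Transpose down 3: 58 - 3 = 55
55 = 4×12 + 7 → G in octave 4
Result = G4


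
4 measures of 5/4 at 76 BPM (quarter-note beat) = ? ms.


Working:
Quarter-note beat duration = 60000 / 76 ms
Beats per measure (5/4) = 5
One measure = 5 × 60000 / 76 = 300000 / 76 ms
4 measures = 4 × 300000 / 76 = 1200000 / 76
= 15789.5 ms


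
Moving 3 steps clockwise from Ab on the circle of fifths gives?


Each clockwise step on the circle of fifths moves up a perfect 5th
From Ab: Ab → Eb → Bb → F
= F


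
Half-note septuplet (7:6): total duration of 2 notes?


Let's work it out.
Septuplet: 7 notes occupy the space of 6 half notes
Space = 6 × 2 = 12 beats
Each septuplet note = 12 / 7 = 12/7 beats
2 notes = 2 × 12/7 = 24/7
= 24/7 beats


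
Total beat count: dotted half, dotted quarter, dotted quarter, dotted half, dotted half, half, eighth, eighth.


Solution.
Beat values:
  dotted half = 3 beats
  dotted quarter = 1.5 beats
  dotted quarter = 1.5 beats
  dotted half = 3 beats
  dotted half = 3 beats
  half = 2 beats
  eighth = 0.5 beats
  eighth = 0.5 beats
Sum = 3 + 1.5 + 1.5 + 3 + 3 + 2 + 0.5 + 0.5
= 15 beats


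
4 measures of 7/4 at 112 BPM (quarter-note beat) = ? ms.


Solution.
Quarter-note beat duration = 60000 / 112 ms
Beats per measure (7/4) = 7
One measure = 7 × 60000 / 112 = 420000 / 112 ms
4 measures = 4 × 420000 / 112 = 1680000 / 112
= 15000.0 ms


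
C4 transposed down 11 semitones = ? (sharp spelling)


Let's work it out.
C4: chromatic position 0 in octave 4 → absolute = 4×12 + 0 = 48
Transpose down 11: 48 - 11 = 37
37 = 3×12 + 1 → C# in octave 3
Result = C#3


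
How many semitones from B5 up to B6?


Absolute semitone position = octave×12 + chromatic position
B5: 5×12 + 11 = 71
B6: 6×12 + 11 = 83
Difference = 83 - 71 = 12
= 12 semitones


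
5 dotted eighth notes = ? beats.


Reasoning:
Base eighth note = 1/2 beats
Dot 1 adds half the previous value: +1/4
One dotted eighth = 1/2 + 1/4 = 3/4
5 of them = 5 × 3/4 = 15/4
= 15/4 beats


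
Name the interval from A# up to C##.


Letter names: A → C spans 3 letter names → a 3rd
Semitones: A# → C## = 4 half-steps
A 3rd of 4 semitones is a major 3rd
= major 3rd


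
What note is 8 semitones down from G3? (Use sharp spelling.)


Reasoning:
G3: chromatic position 7 in octave 3 → absolute = 3×12 + 7 = 43
Transpose down 8: 43 - 8 = 35
35 = 2×12 + 11 → B in octave 2
Result = B2


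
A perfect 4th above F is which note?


Solution.
A 4th spans 4 letter names, so from F we land on B
A perfect 4th = 5 semitones above F
Spell B at that pitch: Bb
= Bb


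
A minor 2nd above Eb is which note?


Working:
A 2nd spans 2 letter names, so from E we land on F
A minor 2nd = 1 semitone above Eb
Spell F at that pitch: Fb
= Fb


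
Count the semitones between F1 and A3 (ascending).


Let's work it out.
Absolute semitone position = octave×12 + chromatic position
F1: 1×12 + 5 = 17
A3: 3×12 + 9 = 45
Difference = 45 - 17 = 28
= 28 semitones


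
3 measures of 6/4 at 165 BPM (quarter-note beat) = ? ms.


Quarter-note beat duration = 60000 / 165 ms
Beats per measure (6/4) = 6
One measure = 6 × 60000 / 165 = 360000 / 165 ms
3 measures = 3 × 360000 / 165 = 1080000 / 165
= 6545.5 ms


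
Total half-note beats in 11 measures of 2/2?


Working:
Time signature 2/2: the bottom number 2 means the half note gets one count
The top number 2 means 2 half-note beats per measure
Total = 2 × 11 measures
= 22 half-note beats


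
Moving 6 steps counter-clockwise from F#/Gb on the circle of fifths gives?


Step by step:
Each counter-clockwise step moves down a perfect 5th (= up a perfect 4th)
From F#/Gb: F#/Gb → B → E → A → D → G → C
= C


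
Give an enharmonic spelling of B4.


Solution.
Enharmonic notes sound the same pitch but are spelled with different letter names
B and A## name the same pitch class
= A##4


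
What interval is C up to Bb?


Solution.
Letter names: C → B spans 7 letter names → a 7th
Semitones: C → Bb = 10 half-steps
A 7th of 10 semitones is a minor 7th
= minor 7th


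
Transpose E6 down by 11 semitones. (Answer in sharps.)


Working:
E6: chromatic position 4 in octave 6 → absolute = 6×12 + 4 = 76
Transpose down 11: 76 - 11 = 65
65 = 5×12 + 5 → F in octave 5
Result = F5


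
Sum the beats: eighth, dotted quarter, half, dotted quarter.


Solution.
Beat values:
  eighth = 0.5 beats
  dotted quarter = 1.5 beats
  half = 2 beats
  dotted quarter = 1.5 beats
Sum = 0.5 + 1.5 + 2 + 1.5
= 5.5 beats


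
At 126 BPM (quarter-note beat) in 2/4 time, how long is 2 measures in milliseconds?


Solution.
Quarter-note beat duration = 60000 / 126 ms
Beats per measure (2/4) = 2
One measure = 2 × 60000 / 126 = 120000 / 126 ms
2 measures = 2 × 120000 / 126 = 240000 / 126
= 1904.8 ms


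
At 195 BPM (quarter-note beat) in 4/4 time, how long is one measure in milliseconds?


Solution.
Quarter-note beat duration = 60000 / 195 ms
Beats per measure (4/4) = 4
One measure = 4 × 60000 / 195 = 240000 / 195 ms
= 1230.8 ms


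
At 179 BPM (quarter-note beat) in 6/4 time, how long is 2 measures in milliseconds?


Quarter-note beat duration = 60000 / 179 ms
Beats per measure (6/4) = 6
One measure = 6 × 60000 / 179 = 360000 / 179 ms
2 measures = 2 × 360000 / 179 = 720000 / 179
= 4022.3 ms


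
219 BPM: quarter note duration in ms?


Solution.
One quarter-note beat = 60000 / BPM = 60000 / 219 ms
Duration = 60000 / 219
= 274.0 ms


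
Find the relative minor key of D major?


The relative minor shares the major's key signature and starts on its 6th degree
6th degree = a major 6th above the tonic; a major 6th above D is B
→ relative minor of D major is B minor
= B minor


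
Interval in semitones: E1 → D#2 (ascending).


Working:
Absolute semitone position = octave×12 + chromatic position
E1: 1×12 + 4 = 16
D#2: 2×12 + 3 = 27
Difference = 27 - 16 = 11
= 11 semitones


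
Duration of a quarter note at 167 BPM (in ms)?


One quarter-note beat = 60000 / BPM = 60000 / 167 ms
Duration = 60000 / 167
= 359.3 ms


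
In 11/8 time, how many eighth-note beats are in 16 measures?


Working:
Time signature 11/8: the bottom number 8 means the eighth note gets one count
The top number 11 means 11 eighth-note beats per measure
Total = 11 × 16 measures
= 176 eighth-note beats


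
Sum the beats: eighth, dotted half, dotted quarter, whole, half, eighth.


Beat values:
  eighth = 0.5 beats
  dotted half = 3 beats
  dotted quarter = 1.5 beats
  whole = 4 beats
  half = 2 beats
  eighth = 0.5 beats
Sum = 0.5 + 3 + 1.5 + 4 + 2 + 0.5
= 11.5 beats


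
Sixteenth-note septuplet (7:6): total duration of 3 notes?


Septuplet: 7 notes occupy the space of 6 sixteenth notes
Space = 6 × 1/4 = 3/2 beats
Each septuplet note = 3/2 / 7 = 3/14 beats
3 notes = 3 × 3/14 = 9/14
= 9/14 beats


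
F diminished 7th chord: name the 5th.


Step by step:
Diminished 7th chord = root + minor 3rd + diminished 5th + diminished 7th
Seventh chords stack in thirds, so the letter names are F-A-C-E
Root: F
Minor 3rd above F: Ab
Diminished 5th above F: Cb
Diminished 7th above F: Ebb
The 5th = Cb


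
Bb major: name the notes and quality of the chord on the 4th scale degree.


Solution.
Bb major scale: Bb C D Eb F G A
Diatonic triad on degree 4 stacks scale notes 4, 6, 1: Eb G Bb
Eb→G = 4 semitones; Eb→Bb = 7 semitones → major triad
= Eb G Bb (major)


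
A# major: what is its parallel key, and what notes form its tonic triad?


Let's work it out.
Parallel keys share the same tonic but differ in mode
A# major → parallel is A# minor
Tonic triad of A# minor = A# C# E#
= A# minor; triad = A# C# E#


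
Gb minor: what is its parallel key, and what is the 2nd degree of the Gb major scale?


Step by step:
Parallel keys share the same tonic but differ in mode
Gb minor → parallel is Gb major
Gb major scale: Gb Ab Bb Cb Db Eb F
= Gb major; 2nd degree = Ab


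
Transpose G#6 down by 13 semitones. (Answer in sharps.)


G#6: chromatic position 8 in octave 6 → absolute = 6×12 + 8 = 80
Transpose down 13: 80 - 13 = 67
67 = 5×12 + 7 → G in octave 5
Result = G5


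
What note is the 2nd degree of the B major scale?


Major scale pattern: W-W-H-W-W-W-H (2-2-1-2-2-2-1 semitones)
Starting from B:
  B + 2 semitones → C#
  C# + 2 semitones → D#
  D# + 1 semitone → E
  E + 2 semitones → F#
  F# + 2 semitones → G#
  G# + 2 semitones → A#
  A# + 1 semitone → B
Scale: B C# D# E F# G# A#
Degree 2 = C#


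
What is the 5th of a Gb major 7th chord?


Let's work it out.
Major 7th chord = root + major 3rd + perfect 5th + major 7th
Seventh chords stack in thirds, so the letter names are G-B-D-F
Root: Gb
Major 3rd above Gb: Bb
Perfect 5th above Gb: Db
Major 7th above Gb: F
The 5th = Db


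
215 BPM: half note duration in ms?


Step by step:
One quarter-note beat = 60000 / BPM = 60000 / 215 ms
Half note = 2 × quarter note
Duration = 2 × 60000 / 215 = 120000 / 215
= 558.1 ms


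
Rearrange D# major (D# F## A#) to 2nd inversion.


Reasoning:
Root position: D# F## A#
2nd inversion: move root and 3rd up an octave
Bass note: A#
Notes (bottom to top) = A# D# F##


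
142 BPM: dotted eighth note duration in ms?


Let's work it out.
One quarter-note beat = 60000 / BPM = 60000 / 142 ms
Dotted eighth note = 3/4 × quarter note
Duration = 3/4 × 60000 / 142 = 45000 / 142
= 316.9 ms


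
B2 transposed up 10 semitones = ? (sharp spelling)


Reasoning:
B2: chromatic position 11 in octave 2 → absolute = 2×12 + 11 = 35
Transpose up 10: 35 + 10 = 45
45 = 3×12 + 9 → A in octave 3
Result = A3


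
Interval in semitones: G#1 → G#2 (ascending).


Working:
Absolute semitone position = octave×12 + chromatic position
G#1: 1×12 + 8 = 20
G#2: 2×12 + 8 = 32
Difference = 32 - 20 = 12
= 12 semitones


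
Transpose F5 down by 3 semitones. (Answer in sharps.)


F5: chromatic position 5 in octave 5 → absolute = 5×12 + 5 = 65
Transpose down 3: 65 - 3 = 62
62 = 5×12 + 2 → D in octave 5
Result = D5


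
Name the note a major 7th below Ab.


Reasoning:
A 7th spans 7 letter names, so from A we land on B
A major 7th = 11 semitones below Ab
Spell B at that pitch: Bbb
= Bbb


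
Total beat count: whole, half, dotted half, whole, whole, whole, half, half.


Beat values:
  whole = 4 beats
  half = 2 beats
  dotted half = 3 beats
  whole = 4 beats
  whole = 4 beats
  whole = 4 beats
  half = 2 beats
  half = 2 beats
Sum = 4 + 2 + 3 + 4 + 4 + 4 + 2 + 2
= 25 beats


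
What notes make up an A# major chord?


Major triad = root + major 3rd (4 semitones) + perfect 5th (7 semitones)
A triad on A# stacks thirds, so the chord tones use letter names A-C-E
Root: A#
Major 3rd above A#: C##
Perfect 5th above A#: E#
Chord = A# C## E#


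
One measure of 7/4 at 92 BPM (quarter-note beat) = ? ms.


Step by step:
Quarter-note beat duration = 60000 / 92 ms
Beats per measure (7/4) = 7
One measure = 7 × 60000 / 92 = 420000 / 92 ms
= 4565.2 ms


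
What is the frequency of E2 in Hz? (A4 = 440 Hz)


f = 440 × 2^(n/12) where n = semitones from A4
E2: -29 semitones from A4
f = 440 × 2^(-29/12)
f = 82.41 Hz


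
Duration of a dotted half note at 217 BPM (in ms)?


Solution.
One quarter-note beat = 60000 / BPM = 60000 / 217 ms
Dotted half note = 3 × quarter note
Duration = 3 × 60000 / 217 = 180000 / 217
= 829.5 ms


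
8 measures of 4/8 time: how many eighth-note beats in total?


Working:
Time signature 4/8: the bottom number 8 means the eighth note gets one count
The top number 4 means 4 eighth-note beats per measure
Total = 4 × 8 measures
= 32 eighth-note beats


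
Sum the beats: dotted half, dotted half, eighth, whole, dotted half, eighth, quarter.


Working:
Beat values:
  dotted half = 3 beats
  dotted half = 3 beats
  eighth = 0.5 beats
  whole = 4 beats
  dotted half = 3 beats
  eighth = 0.5 beats
  quarter = 1 beat
Sum = 3 + 3 + 0.5 + 4 + 3 + 0.5 + 1
= 15 beats


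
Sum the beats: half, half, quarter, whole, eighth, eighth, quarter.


Working:
Beat values:
  half = 2 beats
  half = 2 beats
  quarter = 1 beat
  whole = 4 beats
  eighth = 0.5 beats
  eighth = 0.5 beats
  quarter = 1 beat
Sum = 2 + 2 + 1 + 4 + 0.5 + 0.5 + 1
= 11 beats


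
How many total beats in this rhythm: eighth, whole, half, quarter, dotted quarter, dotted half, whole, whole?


Beat values:
  eighth = 0.5 beats
  whole = 4 beats
  half = 2 beats
  quarter = 1 beat
  dotted quarter = 1.5 beats
  dotted half = 3 beats
  whole = 4 beats
  whole = 4 beats
Sum = 0.5 + 4 + 2 + 1 + 1.5 + 3 + 4 + 4
= 20 beats


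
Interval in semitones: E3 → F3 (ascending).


Let's work it out.
Absolute semitone position = octave×12 + chromatic position
E3: 3×12 + 4 = 40
F3: 3×12 + 5 = 41
Difference = 41 - 40 = 1
= 1 semitone


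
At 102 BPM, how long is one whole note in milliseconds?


One quarter-note beat = 60000 / BPM = 60000 / 102 ms
Whole note = 4 × quarter note
Duration = 4 × 60000 / 102 = 240000 / 102
= 2352.9 ms


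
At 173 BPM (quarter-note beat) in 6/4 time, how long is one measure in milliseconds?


Reasoning:
Quarter-note beat duration = 60000 / 173 ms
Beats per measure (6/4) = 6
One measure = 6 × 60000 / 173 = 360000 / 173 ms
= 2080.9 ms


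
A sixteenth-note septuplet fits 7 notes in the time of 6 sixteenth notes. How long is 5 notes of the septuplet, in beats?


Let's work it out.
Septuplet: 7 notes occupy the space of 6 sixteenth notes
Space = 6 × 1/4 = 3/2 beats
Each septuplet note = 3/2 / 7 = 3/14 beats
5 notes = 5 × 3/14 = 15/14
= 15/14 beats


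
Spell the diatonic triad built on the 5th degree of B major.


Reasoning:
B major scale: B C# D# E F# G# A#
Diatonic triad on degree 5 stacks scale notes 5, 7, 2: F# A# C#
F#→A# = 4 semitones; F#→C# = 7 semitones → major triad
= F# A# C# (major)


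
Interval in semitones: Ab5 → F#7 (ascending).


Absolute semitone position = octave×12 + chromatic position
Ab5: 5×12 + 8 = 68
F#7: 7×12 + 6 = 90
Difference = 90 - 68 = 22
= 22 semitones


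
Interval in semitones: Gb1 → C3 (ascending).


Let's work it out.
Absolute semitone position = octave×12 + chromatic position
Gb1: 1×12 + 6 = 18
C3: 3×12 + 0 = 36
Difference = 36 - 18 = 18
= 18 semitones


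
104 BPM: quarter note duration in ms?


Let's work it out.
One quarter-note beat = 60000 / BPM = 60000 / 104 ms
Duration = 60000 / 104
= 576.9 ms


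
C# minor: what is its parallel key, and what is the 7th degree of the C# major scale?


Step by step:
Parallel keys share the same tonic but differ in mode
C# minor → parallel is C# major
C# major scale: C# D# E# F# G# A# B#
= C# major; 7th degree = B#


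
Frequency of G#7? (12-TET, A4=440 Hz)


Step by step:
f = 440 × 2^(n/12) where n = semitones from A4
G#7: 35 semitones from A4
f = 440 × 2^(35/12)
f = 3322.44 Hz


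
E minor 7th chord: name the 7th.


Minor 7th chord = root + minor 3rd + perfect 5th + minor 7th
Seventh chords stack in thirds, so the letter names are E-G-B-D
Root: E
Minor 3rd above E: G
Perfect 5th above E: B
Minor 7th above E: D
The 7th = D


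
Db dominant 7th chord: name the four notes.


Working:
Dominant 7th chord = root + major 3rd + perfect 5th + minor 7th
Seventh chords stack in thirds, so the letter names are D-F-A-C
Root: Db
Major 3rd above Db: F
Perfect 5th above Db: Ab
Minor 7th above Db: Cb
Chord = Db F Ab Cb


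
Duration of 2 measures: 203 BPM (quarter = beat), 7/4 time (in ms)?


Reasoning:
Quarter-note beat duration = 60000 / 203 ms
Beats per measure (7/4) = 7
One measure = 7 × 60000 / 203 = 420000 / 203 ms
2 measures = 2 × 420000 / 203 = 840000 / 203
= 4137.9 ms


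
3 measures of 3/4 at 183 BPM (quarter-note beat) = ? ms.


Quarter-note beat duration = 60000 / 183 ms
Beats per measure (3/4) = 3
One measure = 3 × 60000 / 183 = 180000 / 183 ms
3 measures = 3 × 180000 / 183 = 540000 / 183
= 2950.8 ms


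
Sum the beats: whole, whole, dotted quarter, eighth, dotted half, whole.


Solution.
Beat values:
  whole = 4 beats
  whole = 4 beats
  dotted quarter = 1.5 beats
  eighth = 0.5 beats
  dotted half = 3 beats
  whole = 4 beats
Sum = 4 + 4 + 1.5 + 0.5 + 3 + 4
= 17 beats


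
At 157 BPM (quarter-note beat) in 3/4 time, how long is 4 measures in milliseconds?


Solution.
Quarter-note beat duration = 60000 / 157 ms
Beats per measure (3/4) = 3
One measure = 3 × 60000 / 157 = 180000 / 157 ms
4 measures = 4 × 180000 / 157 = 720000 / 157
= 4586.0 ms


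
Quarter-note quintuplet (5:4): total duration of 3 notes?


Quintuplet: 5 notes occupy the space of 4 quarter notes
Space = 4 × 1 = 4 beats
Each quintuplet note = 4 / 5 = 4/5 beats
3 notes = 3 × 4/5 = 12/5
= 12/5 beats


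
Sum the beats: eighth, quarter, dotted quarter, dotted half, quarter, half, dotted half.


Reasoning:
Beat values:
  eighth = 0.5 beats
  quarter = 1 beat
  dotted quarter = 1.5 beats
  dotted half = 3 beats
  quarter = 1 beat
  half = 2 beats
  dotted half = 3 beats
Sum = 0.5 + 1 + 1.5 + 3 + 1 + 2 + 3
= 12 beats


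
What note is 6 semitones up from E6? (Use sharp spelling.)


Working:
E6: chromatic position 4 in octave 6 → absolute = 6×12 + 4 = 76
Transpose up 6: 76 + 6 = 82
82 = 6×12 + 10 → A# in octave 6
Result = A#6


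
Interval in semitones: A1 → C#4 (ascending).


Let's work it out.
Absolute semitone position = octave×12 + chromatic position
A1: 1×12 + 9 = 21
C#4: 4×12 + 1 = 49
Difference = 49 - 21 = 28
= 28 semitones


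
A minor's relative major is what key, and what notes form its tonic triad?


Step by step:
The relative major shares the key signature and is a minor 3rd above the minor tonic
A minor 3rd above A is C
→ relative major of A minor is C major
Tonic triad of C major = root + major 3rd + perfect 5th = C E G
= C major; triad = C E G


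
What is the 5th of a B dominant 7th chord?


Let's work it out.
Dominant 7th chord = root + major 3rd + perfect 5th + minor 7th
Seventh chords stack in thirds, so the letter names are B-D-F-A
Root: B
Major 3rd above B: D#
Perfect 5th above B: F#
Minor 7th above B: A
The 5th = F#


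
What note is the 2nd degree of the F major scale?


Major scale pattern: W-W-H-W-W-W-H (2-2-1-2-2-2-1 semitones)
Starting from F:
  F + 2 semitones → G
  G + 2 semitones → A
  A + 1 semitone → Bb
  Bb + 2 semitones → C
  C + 2 semitones → D
  D + 2 semitones → E
  E + 1 semitone → F
Scale: F G A Bb C D E
Degree 2 = G


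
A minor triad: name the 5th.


Minor triad = root + minor 3rd (3 semitones) + perfect 5th (7 semitones)
A triad on A stacks thirds, so the chord tones use letter names A-C-E
Root: A
Minor 3rd above A: C
Perfect 5th above A: E
The 5th = E


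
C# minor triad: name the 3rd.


Solution.
Minor triad = root + minor 3rd (3 semitones) + perfect 5th (7 semitones)
A triad on C# stacks thirds, so the chord tones use letter names C-E-G
Root: C#
Minor 3rd above C#: E
Perfect 5th above C#: G#
The 3rd = E


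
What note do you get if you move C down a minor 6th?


minor 6th: 6 letter names, 8 semitones
Letter: C - 5 → E
Pitch: C - 8 semitones, spelled as an E → E
= E


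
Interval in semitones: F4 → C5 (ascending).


Absolute semitone position = octave×12 + chromatic position
F4: 4×12 + 5 = 53
C5: 5×12 + 0 = 60
Difference = 60 - 53 = 7
= 7 semitones


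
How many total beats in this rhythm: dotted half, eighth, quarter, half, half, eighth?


Beat values:
  dotted half = 3 beats
  eighth = 0.5 beats
  quarter = 1 beat
  half = 2 beats
  half = 2 beats
  eighth = 0.5 beats
Sum = 3 + 0.5 + 1 + 2 + 2 + 0.5
= 9 beats


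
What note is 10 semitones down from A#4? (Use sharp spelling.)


Working:
A#4: chromatic position 10 in octave 4 → absolute = 4×12 + 10 = 58
Transpose down 10: 58 - 10 = 48
48 = 4×12 + 0 → C in octave 4
Result = C4


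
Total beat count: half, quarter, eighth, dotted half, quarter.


Solution.
Beat values:
  half = 2 beats
  quarter = 1 beat
  eighth = 0.5 beats
  dotted half = 3 beats
  quarter = 1 beat
Sum = 2 + 1 + 0.5 + 3 + 1
= 7.5 beats


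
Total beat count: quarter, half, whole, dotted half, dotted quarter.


Working:
Beat values:
  quarter = 1 beat
  half = 2 beats
  whole = 4 beats
  dotted half = 3 beats
  dotted quarter = 1.5 beats
Sum = 1 + 2 + 4 + 3 + 1.5
= 11.5 beats


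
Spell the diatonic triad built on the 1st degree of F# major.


Step by step:
F# major scale: F# G# A# B C# D# E#
Diatonic triad on degree 1 stacks scale notes 1, 3, 5: F# A# C#
F#→A# = 4 semitones; F#→C# = 7 semitones → major triad
= F# A# C# (major)


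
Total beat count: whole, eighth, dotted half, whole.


Reasoning:
Beat values:
  whole = 4 beats
  eighth = 0.5 beats
  dotted half = 3 beats
  whole = 4 beats
Sum = 4 + 0.5 + 3 + 4
= 11.5 beats


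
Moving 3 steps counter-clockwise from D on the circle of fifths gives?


Step by step:
Each counter-clockwise step moves down a perfect 5th (= up a perfect 4th)
From D: D → G → C → F
= F


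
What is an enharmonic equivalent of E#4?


Let's work it out.
Enharmonic notes sound the same pitch but are spelled with different letter names
E# and F name the same pitch class
= F4


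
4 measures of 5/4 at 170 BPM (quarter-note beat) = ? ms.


Working:
Quarter-note beat duration = 60000 / 170 ms
Beats per measure (5/4) = 5
One measure = 5 × 60000 / 170 = 300000 / 170 ms
4 measures = 4 × 300000 / 170 = 1200000 / 170
= 7058.8 ms


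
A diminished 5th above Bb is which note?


Let's work it out.
A 5th spans 5 letter names, so from B we land on F
A diminished 5th = 6 semitones above Bb
Spell F at that pitch: Fb
= Fb


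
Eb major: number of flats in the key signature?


Solution.
Flat major keys: C(0), F(1), Bb(2), Eb(3), Ab(4), Db(5), Gb(6), Cb(7)
Eb major has 3 flats
Order of flats: Bb Eb Ab Db Gb Cb Fb → first 3: Bb, Eb, Ab
= 3 flats


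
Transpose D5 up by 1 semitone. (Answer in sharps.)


D5: chromatic position 2 in octave 5 → absolute = 5×12 + 2 = 62
Transpose up 1: 62 + 1 = 63
63 = 5×12 + 3 → D# in octave 5
Result = D#5


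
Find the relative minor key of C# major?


Reasoning:
The relative minor shares the major's key signature and starts on its 6th degree
6th degree = a major 6th above the tonic; a major 6th above C# is A#
→ relative minor of C# major is A# minor
= A# minor


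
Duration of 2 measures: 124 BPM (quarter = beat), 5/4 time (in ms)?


Solution.
Quarter-note beat duration = 60000 / 124 ms
Beats per measure (5/4) = 5
One measure = 5 × 60000 / 124 = 300000 / 124 ms
2 measures = 2 × 300000 / 124 = 600000 / 124
= 4838.7 ms


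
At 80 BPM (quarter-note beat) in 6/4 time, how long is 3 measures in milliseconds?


Quarter-note beat duration = 60000 / 80 ms
Beats per measure (6/4) = 6
One measure = 6 × 60000 / 80 = 360000 / 80 ms
3 measures = 3 × 360000 / 80 = 1080000 / 80
= 13500.0 ms
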